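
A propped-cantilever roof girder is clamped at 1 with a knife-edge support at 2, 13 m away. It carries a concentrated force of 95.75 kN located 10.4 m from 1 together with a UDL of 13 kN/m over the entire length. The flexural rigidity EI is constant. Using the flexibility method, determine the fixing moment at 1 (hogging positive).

M_1 = 394.1 kN·m

Release the roller at 2. Primary structure: cantilever fixed at 1.
Free-end deflection of the primary structure under the applied loading (downward +):
  point load 95.75 at a = 10.4: Pa²(3L − a)/(6EI) = 49365/EI
  UDL 13: wL⁴/(8EI) = 46412/EI
  δ_0 = 95777/EI
Flexibility coefficient — unit upward force at 2: δ_{22} = L³/(3EI) = 732.3/EI.
The prop prevents deflection at 2: R_2 = δ_0/δ_{22} = 95777/732.3 = 130.8 kN.
Moment equilibrium about 1: M_1 = Σ(load moments about 1) − R_2·L = 2094 − 130.8×13 = 394.1 kN·m.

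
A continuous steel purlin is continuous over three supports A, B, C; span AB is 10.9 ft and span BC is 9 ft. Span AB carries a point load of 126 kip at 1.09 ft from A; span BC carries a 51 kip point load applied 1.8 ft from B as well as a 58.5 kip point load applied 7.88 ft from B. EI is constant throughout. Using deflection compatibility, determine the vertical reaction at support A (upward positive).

Release continuity at B by inserting a hinge; the redundant is the internal moment M_B. The primary structure is two simply-supported spans AB and BC.
Rotations at B on the released spans (each span's end-slope, ×1/EI):
  span AB: point load 126 at a = 1.09: Pab(L + a)/(6LEI) = 247/EI
  span BC: point load 51 at a = 1.8: Pab(L + b)/(6LEI) = 198.3/EI
  span BC: point load 58.5 at a = 7.88: Pab(L + b)/(6LEI) = 96.76/EI
  relative rotation θ_0 = (247 + 295)/EI = 542.1/EI
A unit hogging moment at B produces rotation L₁/(3EI) + L₂/(3EI) = 6.633/EI.
Slope continuity at B: θ_0 = M_B·6.633/EI, so M_B = 542.1/6.633 = 81.72 kip·ft (hogging).
Span AB, ΣM about A with M_B applied at B: R_B^{AB}·10.9 = 137.3 + 81.72, so R_B^{AB} = 20.1 kip and R_A = 126 − 20.1 = 105.9 kip.

R_A = 105.9 kip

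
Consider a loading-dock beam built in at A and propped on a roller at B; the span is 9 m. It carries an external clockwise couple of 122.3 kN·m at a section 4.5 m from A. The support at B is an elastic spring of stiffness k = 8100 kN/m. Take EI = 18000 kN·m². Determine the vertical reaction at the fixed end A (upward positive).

R_A = -15.15 kN

Choose R_B as the redundant. The primary structure is the cantilever fixed at A.
Free-end deflection of the primary structure under the applied loading (downward +):
  clockwise couple 122.3 at a = 4.5: M₀a(2L − a)/(2EI) = 3715/EI
Flexibility coefficient — unit upward force at B: δ_{BB} = L³/(3EI) = 243/EI.
With EI = 18000 kN·m²: δ_0 = 0.20638 m and δ_{BB} = 0.0135 m/kN.
Compatibility — the spring shortens by R_B/k under the reaction it provides: δ_0 − R_B·δ_{BB} = R_B/k. With 1/k = 0.000123 m/kN, R_B = δ_0 / (δ_{BB} + 1/k) = 0.20638 / (0.0135 + 0.000123) = 15.15 kN.
Vertical equilibrium: R_A = ΣP − R_B = 0 − 15.15 = -15.15 kN.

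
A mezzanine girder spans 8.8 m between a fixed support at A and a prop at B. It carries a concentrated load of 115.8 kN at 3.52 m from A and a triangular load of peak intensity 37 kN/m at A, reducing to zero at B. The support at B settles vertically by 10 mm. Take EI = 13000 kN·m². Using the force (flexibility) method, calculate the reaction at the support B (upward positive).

Choose R_B as the redundant. The primary structure is the cantilever fixed at A.
Deflection at B on the released cantilever, summing each load's contribution:
  point load 115.8 at a = 3.52: Pa²(3L − a)/(6EI) = 5471/EI
  triangular load, peak 37 at the fixed end: w₀L⁴/(30EI) = 7396/EI
  δ_0 = 12868/EI
Tip deflection under a unit load at B: L³/(3EI) = 227.2/EI.
With EI = 13000 kN·m²: δ_0 = 0.98982 m and δ_{BB} = 0.017474 m/kN.
Compatibility — the beam at B must follow the support down by 0.01 m: δ_0 − R_B·δ_{BB} = 0.01, so R_B = (0.98982 − 0.01)/0.017474 = 56.07 kN.

R_B = 56.07 kN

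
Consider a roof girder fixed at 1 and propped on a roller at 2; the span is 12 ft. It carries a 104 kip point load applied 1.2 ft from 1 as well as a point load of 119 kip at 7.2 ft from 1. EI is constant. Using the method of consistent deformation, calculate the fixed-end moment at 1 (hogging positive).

Release the roller at 2. Primary structure: cantilever fixed at 1.
Downward deflection at the released point 2 due to the loads:
  point load 104 at a = 1.2: Pa²(3L − a)/(6EI) = 868.6/EI
  point load 119 at a = 7.2: Pa²(3L − a)/(6EI) = 29611/EI
  δ_0 = 30480/EI
Flexibility coefficient — unit upward force at 2: δ_{22} = L³/(3EI) = 576/EI.
Compatibility at 2: δ_0 − R_2·δ_{22} = 0, so R_2 = 30480/576 = 52.92 kip.
Moment equilibrium about 1: M_1 = Σ(load moments about 1) − R_2·L = 981.6 − 52.92×12 = 346.6 kip·ft.

M_1 = 346.6 kip·ft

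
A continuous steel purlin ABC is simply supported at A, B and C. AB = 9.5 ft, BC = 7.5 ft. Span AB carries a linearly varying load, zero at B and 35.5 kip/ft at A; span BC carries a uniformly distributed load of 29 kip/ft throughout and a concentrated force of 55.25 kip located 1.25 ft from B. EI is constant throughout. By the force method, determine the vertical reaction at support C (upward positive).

R_C = 88.94 kip

Release continuity at B by inserting a hinge; the redundant is the internal moment M_B. The primary structure is two simply-supported spans AB and BC.
End slopes at the hinge B, treating each span as simply supported:
  span AB: triangular load, peak 35.5: 7w₀L³/(360EI) = 591.8/EI
  span BC: UDL 29: wL³/(24EI) = 509.8/EI
  span BC: point load 55.25 at a = 1.25: Pab(L + b)/(6LEI) = 131.9/EI
  relative rotation θ_0 = (591.8 + 641.7)/EI = 1233/EI
A unit hogging moment at B produces rotation L₁/(3EI) + L₂/(3EI) = 5.667/EI.
Compatibility: M_B·(L₁+L₂)/(3EI) = θ_0, giving M_B = 217.7 kip·ft (hogging).
Span BC, ΣM about C: R_B^{BC}·7.5 = 1161 + 217.7, so R_B^{BC} = 183.8 kip and R_C = 272.8 − 183.8 = 88.94 kip.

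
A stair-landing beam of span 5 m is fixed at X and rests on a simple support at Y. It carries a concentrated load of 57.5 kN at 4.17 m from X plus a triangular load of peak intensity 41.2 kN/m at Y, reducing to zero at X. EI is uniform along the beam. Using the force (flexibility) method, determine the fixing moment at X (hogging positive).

Remove the prop at Y; the released (primary) structure is a cantilever built in at X.
Deflection at Y on the released cantilever, summing each load's contribution:
  point load 57.5 at a = 4.17: Pa²(3L − a)/(6EI) = 1805/EI
  triangular load, peak 41.2 at the free end: 11w₀L⁴/(120EI) = 2360/EI
  δ_0 = 4165/EI
Tip deflection under a unit load at Y: L³/(3EI) = 41.67/EI.
Compatibility at Y: δ_0 − R_Y·δ_{YY} = 0, so R_Y = 4165/41.67 = 99.96 kN.
Moment equilibrium about X: M_X = Σ(load moments about X) − R_Y·L = 583.1 − 99.96×5 = 83.29 kN·m.

M_X = 83.29 kN·m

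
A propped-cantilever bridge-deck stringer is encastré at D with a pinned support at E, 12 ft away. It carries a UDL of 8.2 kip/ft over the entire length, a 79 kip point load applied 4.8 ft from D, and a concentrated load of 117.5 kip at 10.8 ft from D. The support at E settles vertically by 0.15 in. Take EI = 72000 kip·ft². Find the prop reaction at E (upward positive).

R_E = 151.7 kip

Remove the prop at E; the released (primary) structure is a cantilever built in at D.
Deflection at E on the released cantilever, summing each load's contribution:
  UDL 8.2: wL⁴/(8EI) = 21254/EI
  point load 79 at a = 4.8: Pa²(3L − a)/(6EI) = 9465/EI
  point load 117.5 at a = 10.8: Pa²(3L − a)/(6EI) = 57562/EI
  δ_0 = 88281/EI
Tip deflection under a unit load at E: L³/(3EI) = 576/EI.
With EI = 72000 kip·ft²: δ_0 = 1.2261 ft and δ_{EE} = 0.008 ft/kip.
Compatibility — the beam at E must follow the support down by 0.0125 ft: δ_0 − R_E·δ_{EE} = 0.0125, so R_E = (1.2261 − 0.0125)/0.008 = 151.7 kip.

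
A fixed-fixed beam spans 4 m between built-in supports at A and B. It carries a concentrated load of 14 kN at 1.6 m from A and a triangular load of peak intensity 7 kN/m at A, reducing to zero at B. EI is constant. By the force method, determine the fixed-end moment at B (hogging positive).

M_B = 9.109 kN·m

Release both end moments; the primary structure is a simply-supported span AB with redundants M_A and M_B.
On the primary (simply-supported) span, the end slopes from the loading are:
  at A: point load 14 at a = 1.6: Pab(L + b)/(6LEI) = 14.34/EI
  at B: point load 14 at a = 1.6: Pab(L + a)/(6LEI) = 12.54/EI
  at A: triangular load, peak 7: w₀L³/(45EI) = 9.956/EI
  at B: triangular load, peak 7: 7w₀L³/(360EI) = 8.711/EI
  θ_A0 = 24.29/EI,  θ_B0 = 21.26/EI
Flexibility coefficients: a unit moment at one end gives L/(3EI) there and L/(6EI) at the far end, so f₁₁ = f₂₂ = 1.333/EI and f₁₂ = f₂₁ = 0.6667/EI.
Compatibility — zero rotation at each built-in end:
  1.333 M_A + 0.6667 M_B = 24.29
  0.6667 M_A + 1.333 M_B = 21.26
Solving the pair gives M_A = 13.66 kN·m and M_B = 9.109 kN·m (hogging).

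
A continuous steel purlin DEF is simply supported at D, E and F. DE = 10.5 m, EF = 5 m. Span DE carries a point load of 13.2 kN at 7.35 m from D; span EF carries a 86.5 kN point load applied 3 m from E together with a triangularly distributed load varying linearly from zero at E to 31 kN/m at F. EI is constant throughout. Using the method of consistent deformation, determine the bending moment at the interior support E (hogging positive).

Take M_E as the redundant. Released structure: two simple spans DE and EF with a hinge at E.
Discontinuity in slope at E on the released structure — sum the simple-span end rotations:
  span DE: point load 13.2 at a = 7.35: Pab(L + a)/(6LEI) = 86.59/EI
  span EF: point load 86.5 at a = 3: Pab(L + b)/(6LEI) = 121.1/EI
  span EF: triangular load, peak 31: 7w₀L³/(360EI) = 75.35/EI
  relative rotation θ_0 = (86.59 + 196.4)/EI = 283/EI
A unit hogging moment at E produces rotation L₁/(3EI) + L₂/(3EI) = 5.167/EI.
Slope continuity at E: θ_0 = M_E·5.167/EI, so M_E = 283/5.167 = 54.78 kN·m (hogging).

M_E = 54.78 kN·m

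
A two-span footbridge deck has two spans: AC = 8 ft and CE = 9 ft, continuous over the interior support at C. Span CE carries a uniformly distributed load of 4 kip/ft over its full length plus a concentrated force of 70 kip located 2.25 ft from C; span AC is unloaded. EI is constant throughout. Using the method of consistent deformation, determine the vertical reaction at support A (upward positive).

Release continuity at C by inserting a hinge; the redundant is the internal moment M_C. The primary structure is two simply-supported spans AC and CE.
Rotations at C on the released spans (each span's end-slope, ×1/EI):
  span CE: UDL 4: wL³/(24EI) = 121.5/EI
  span CE: point load 70 at a = 2.25: Pab(L + b)/(6LEI) = 310.1/EI
  relative rotation θ_0 = (0 + 431.6)/EI = 431.6/EI
A unit hogging moment at C produces rotation L₁/(3EI) + L₂/(3EI) = 5.667/EI.
Slope continuity at C: θ_0 = M_C·5.667/EI, so M_C = 431.6/5.667 = 76.16 kip·ft (hogging).
Span AC, ΣM about A with M_C applied at C: R_C^{AC}·8 = 0 + 76.16, so R_C^{AC} = 9.52 kip and R_A = 0 − 9.52 = -9.52 kip.

R_A = -9.52 kip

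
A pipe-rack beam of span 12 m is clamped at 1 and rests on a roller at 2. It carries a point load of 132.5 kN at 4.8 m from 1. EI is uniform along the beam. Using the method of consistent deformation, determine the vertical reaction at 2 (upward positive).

Release the roller at 2. Primary structure: cantilever fixed at 1.
Deflection at 2 on the released cantilever, summing each load's contribution:
  point load 132.5 at a = 4.8: Pa²(3L − a)/(6EI) = 15875/EI
Tip deflection under a unit load at 2: L³/(3EI) = 576/EI.
The prop prevents deflection at 2: R_2 = δ_0/δ_{22} = 15875/576 = 27.56 kN.

R_2 = 27.56 kN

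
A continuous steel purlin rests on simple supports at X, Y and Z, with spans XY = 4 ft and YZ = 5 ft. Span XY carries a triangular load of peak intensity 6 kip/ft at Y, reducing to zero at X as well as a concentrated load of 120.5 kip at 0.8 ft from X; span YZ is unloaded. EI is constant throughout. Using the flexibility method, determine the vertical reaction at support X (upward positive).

Take M_Y as the redundant. Released structure: two simple spans XY and YZ with a hinge at Y.
Discontinuity in slope at Y on the released structure — sum the simple-span end rotations:
  span XY: triangular load, peak 6: w₀L³/(45EI) = 8.533/EI
  span XY: point load 120.5 at a = 0.8: Pab(L + a)/(6LEI) = 61.7/EI
  relative rotation θ_0 = (70.23 + 0)/EI = 70.23/EI
A unit hogging moment at Y produces rotation L₁/(3EI) + L₂/(3EI) = 3/EI.
Compatibility: M_Y·(L₁+L₂)/(3EI) = θ_0, giving M_Y = 23.41 kip·ft (hogging).
Span XY, ΣM about X with M_Y applied at Y: R_Y^{XY}·4 = 128.4 + 23.41, so R_Y^{XY} = 37.95 kip and R_X = 132.5 − 37.95 = 94.55 kip.

R_X = 94.55 kip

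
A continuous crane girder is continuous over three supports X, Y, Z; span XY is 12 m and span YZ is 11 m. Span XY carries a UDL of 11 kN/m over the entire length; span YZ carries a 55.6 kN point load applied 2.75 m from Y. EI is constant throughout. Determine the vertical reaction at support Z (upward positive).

Take M_Y as the redundant. Released structure: two simple spans XY and YZ with a hinge at Y.
Discontinuity in slope at Y on the released structure — sum the simple-span end rotations:
  span XY: UDL 11: wL³/(24EI) = 792/EI
  span YZ: point load 55.6 at a = 2.75: Pab(L + b)/(6LEI) = 367.9/EI
  relative rotation θ_0 = (792 + 367.9)/EI = 1160/EI
A unit hogging moment at Y produces rotation L₁/(3EI) + L₂/(3EI) = 7.667/EI.
Slope continuity at Y: θ_0 = M_Y·7.667/EI, so M_Y = 1160/7.667 = 151.3 kN·m (hogging).
Span YZ, ΣM about Z: R_Y^{YZ}·11 = 458.7 + 151.3, so R_Y^{YZ} = 55.45 kN and R_Z = 55.6 − 55.45 = 0.1461 kN.

R_Z = 0.1461 kN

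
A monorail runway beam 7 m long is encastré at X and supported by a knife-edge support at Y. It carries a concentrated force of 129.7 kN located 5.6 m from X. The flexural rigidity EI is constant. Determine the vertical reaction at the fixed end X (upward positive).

R_X = 38.39 kN

Take the reaction at Y as the redundant and release it; the primary structure is a cantilever fixed at X.
Deflection at Y on the released cantilever, summing each load's contribution:
  point load 129.7 at a = 5.6: Pa²(3L − a)/(6EI) = 10440/EI
Tip deflection under a unit load at Y: L³/(3EI) = 114.3/EI.
Compatibility at Y: δ_0 − R_Y·δ_{YY} = 0, so R_Y = 10440/114.3 = 91.31 kN.
Vertical equilibrium: R_X = ΣP − R_Y = 129.7 − 91.31 = 38.39 kN.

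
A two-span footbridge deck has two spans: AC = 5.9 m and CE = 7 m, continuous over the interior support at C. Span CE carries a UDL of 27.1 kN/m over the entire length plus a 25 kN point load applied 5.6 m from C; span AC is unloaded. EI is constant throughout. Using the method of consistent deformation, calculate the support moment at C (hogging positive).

Release continuity at C by inserting a hinge; the redundant is the internal moment M_C. The primary structure is two simply-supported spans AC and CE.
Discontinuity in slope at C on the released structure — sum the simple-span end rotations:
  span CE: UDL 27.1: wL³/(24EI) = 387.3/EI
  span CE: point load 25 at a = 5.6: Pab(L + b)/(6LEI) = 39.2/EI
  relative rotation θ_0 = (0 + 426.5)/EI = 426.5/EI
A unit hogging moment at C produces rotation L₁/(3EI) + L₂/(3EI) = 4.3/EI.
Compatibility: M_C·(L₁+L₂)/(3EI) = θ_0, giving M_C = 99.19 kN·m (hogging).

M_C = 99.19 kN·m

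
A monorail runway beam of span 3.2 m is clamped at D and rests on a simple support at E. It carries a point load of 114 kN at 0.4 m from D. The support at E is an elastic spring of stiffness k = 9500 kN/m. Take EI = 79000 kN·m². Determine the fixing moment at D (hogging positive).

Release the roller at E. Primary structure: cantilever fixed at D.
Free-end deflection of the primary structure under the applied loading (downward +):
  point load 114 at a = 0.4: Pa²(3L − a)/(6EI) = 27.97/EI
Tip deflection under a unit load at E: L³/(3EI) = 10.92/EI.
With EI = 79000 kN·m²: δ_0 = 0.000354 m and δ_{EE} = 0.000138 m/kN.
Compatibility — the spring shortens by R_E/k under the reaction it provides: δ_0 − R_E·δ_{EE} = R_E/k. With 1/k = 0.000105 m/kN, R_E = δ_0 / (δ_{EE} + 1/k) = 0.000354 / (0.000138 + 0.000105) = 1.454 kN.
Moment equilibrium about D: M_D = Σ(load moments about D) − R_E·L = 45.6 − 1.454×3.2 = 40.95 kN·m.

M_D = 40.95 kN·m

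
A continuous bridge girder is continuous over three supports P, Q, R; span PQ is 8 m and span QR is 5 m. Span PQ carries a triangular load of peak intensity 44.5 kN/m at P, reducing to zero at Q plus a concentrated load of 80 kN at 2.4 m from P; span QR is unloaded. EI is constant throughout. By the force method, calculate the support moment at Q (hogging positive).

Insert a hinge at Q; M_Q is the redundant, and each span becomes simply supported.
End slopes at the hinge Q, treating each span as simply supported:
  span PQ: triangular load, peak 44.5: 7w₀L³/(360EI) = 443/EI
  span PQ: point load 80 at a = 2.4: Pab(L + a)/(6LEI) = 233/EI
  relative rotation θ_0 = (676 + 0)/EI = 676/EI
A unit hogging moment at Q produces rotation L₁/(3EI) + L₂/(3EI) = 4.333/EI.
Compatibility: M_Q·(L₁+L₂)/(3EI) = θ_0, giving M_Q = 156 kN·m (hogging).

M_Q = 156 kN·m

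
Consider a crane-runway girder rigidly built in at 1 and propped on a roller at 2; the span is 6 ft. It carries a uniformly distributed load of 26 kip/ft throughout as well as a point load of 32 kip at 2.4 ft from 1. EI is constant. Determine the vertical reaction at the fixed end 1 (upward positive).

Remove the prop at 2; the released (primary) structure is a cantilever built in at 1.
Primary-structure tip deflection at 2 by superposition:
  UDL 26: wL⁴/(8EI) = 4212/EI
  point load 32 at a = 2.4: Pa²(3L − a)/(6EI) = 479.2/EI
  δ_0 = 4691/EI
Tip deflection under a unit load at 2: L³/(3EI) = 72/EI.
Compatibility at 2: δ_0 − R_2·δ_{22} = 0, so R_2 = 4691/72 = 65.16 kip.
Vertical equilibrium: R_1 = ΣP − R_2 = 188 − 65.16 = 122.8 kip.

R_1 = 122.8 kip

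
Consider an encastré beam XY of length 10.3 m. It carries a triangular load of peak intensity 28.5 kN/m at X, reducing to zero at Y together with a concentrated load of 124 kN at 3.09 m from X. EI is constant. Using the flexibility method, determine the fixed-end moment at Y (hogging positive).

Release both end moments; the primary structure is a simply-supported span XY with redundants M_X and M_Y.
End rotations of the released simple span under the applied load (×1/EI):
  at X: triangular load, peak 28.5: w₀L³/(45EI) = 692.1/EI
  at Y: triangular load, peak 28.5: 7w₀L³/(360EI) = 605.6/EI
  at X: point load 124 at a = 3.09: Pab(L + b)/(6LEI) = 782.7/EI
  at Y: point load 124 at a = 3.09: Pab(L + a)/(6LEI) = 598.6/EI
  θ_X0 = 1475/EI,  θ_Y0 = 1204/EI
Flexibility coefficients: a unit moment at one end gives L/(3EI) there and L/(6EI) at the far end, so f₁₁ = f₂₂ = 3.433/EI and f₁₂ = f₂₁ = 1.717/EI.
Compatibility — zero rotation at each built-in end:
  3.433 M_X + 1.717 M_Y = 1475
  1.717 M_X + 3.433 M_Y = 1204
Solving the pair gives M_X = 338.9 kN·m and M_Y = 181.2 kN·m (hogging).

M_Y = 181.2 kN·m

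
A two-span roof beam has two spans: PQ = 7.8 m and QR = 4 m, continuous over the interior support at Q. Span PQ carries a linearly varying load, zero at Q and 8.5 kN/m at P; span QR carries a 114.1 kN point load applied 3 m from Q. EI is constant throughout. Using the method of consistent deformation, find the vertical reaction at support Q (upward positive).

Release continuity at Q by inserting a hinge; the redundant is the internal moment M_Q. The primary structure is two simply-supported spans PQ and QR.
Rotations at Q on the released spans (each span's end-slope, ×1/EI):
  span PQ: triangular load, peak 8.5: 7w₀L³/(360EI) = 78.43/EI
  span QR: point load 114.1 at a = 3: Pab(L + b)/(6LEI) = 71.31/EI
  relative rotation θ_0 = (78.43 + 71.31)/EI = 149.7/EI
A unit hogging moment at Q produces rotation L₁/(3EI) + L₂/(3EI) = 3.933/EI.
Slope continuity at Q: θ_0 = M_Q·3.933/EI, so M_Q = 149.7/3.933 = 38.07 kN·m (hogging).
Span PQ, ΣM about P with M_Q applied at Q: R_Q^{PQ}·7.8 = 86.19 + 38.07, so R_Q^{PQ} = 15.93 kN and R_P = 33.15 − 15.93 = 17.22 kN.
Span QR, ΣM about R: R_Q^{QR}·4 = 114.1 + 38.07, so R_Q^{QR} = 38.04 kN and R_R = 114.1 − 38.04 = 76.06 kN.
R_Q = 15.93 + 38.04 = 53.97 kN.

R_Q = 53.97 kN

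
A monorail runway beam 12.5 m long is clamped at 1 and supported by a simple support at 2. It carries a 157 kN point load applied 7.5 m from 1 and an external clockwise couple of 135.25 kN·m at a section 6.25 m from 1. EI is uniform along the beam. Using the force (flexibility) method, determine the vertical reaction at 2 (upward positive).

Remove the prop at 2; the released (primary) structure is a cantilever built in at 1.
Downward deflection at the released point 2 due to the loads:
  point load 157 at a = 7.5: Pa²(3L − a)/(6EI) = 44156/EI
  clockwise couple 135.25 at a = 6.25: M₀a(2L − a)/(2EI) = 7925/EI
  δ_0 = 52081/EI
Tip deflection under a unit load at 2: L³/(3EI) = 651/EI.
Compatibility at 2: δ_0 − R_2·δ_{22} = 0, so R_2 = 52081/651 = 80 kN.

R_2 = 80 kN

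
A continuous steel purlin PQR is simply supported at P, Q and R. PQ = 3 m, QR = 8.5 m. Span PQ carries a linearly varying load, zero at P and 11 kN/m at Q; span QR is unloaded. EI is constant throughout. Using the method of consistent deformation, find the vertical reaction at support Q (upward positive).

Insert a hinge at Q; M_Q is the redundant, and each span becomes simply supported.
End slopes at the hinge Q, treating each span as simply supported:
  span PQ: triangular load, peak 11: w₀L³/(45EI) = 6.6/EI
  relative rotation θ_0 = (6.6 + 0)/EI = 6.6/EI
A unit hogging moment at Q produces rotation L₁/(3EI) + L₂/(3EI) = 3.833/EI.
Slope continuity at Q: θ_0 = M_Q·3.833/EI, so M_Q = 6.6/3.833 = 1.722 kN·m (hogging).
Span PQ, ΣM about P with M_Q applied at Q: R_Q^{PQ}·3 = 33 + 1.722, so R_Q^{PQ} = 11.57 kN and R_P = 16.5 − 11.57 = 4.926 kN.
Span QR, ΣM about R: R_Q^{QR}·8.5 = 0 + 1.722, so R_Q^{QR} = 0.2026 kN and R_R = 0 − 0.2026 = -0.2026 kN.
R_Q = 11.57 + 0.2026 = 11.78 kN.

R_Q = 11.78 kN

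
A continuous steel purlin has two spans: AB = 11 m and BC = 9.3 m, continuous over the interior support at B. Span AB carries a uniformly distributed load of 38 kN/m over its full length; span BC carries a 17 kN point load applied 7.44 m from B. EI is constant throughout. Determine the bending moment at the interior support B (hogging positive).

Take M_B as the redundant. Released structure: two simple spans AB and BC with a hinge at B.
Discontinuity in slope at B on the released structure — sum the simple-span end rotations:
  span AB: UDL 38: wL³/(24EI) = 2107/EI
  span BC: point load 17 at a = 7.44: Pab(L + b)/(6LEI) = 47.05/EI
  relative rotation θ_0 = (2107 + 47.05)/EI = 2154/EI
A unit hogging moment at B produces rotation L₁/(3EI) + L₂/(3EI) = 6.767/EI.
Compatibility: M_B·(L₁+L₂)/(3EI) = θ_0, giving M_B = 318.4 kN·m (hogging).

M_B = 318.4 kN·m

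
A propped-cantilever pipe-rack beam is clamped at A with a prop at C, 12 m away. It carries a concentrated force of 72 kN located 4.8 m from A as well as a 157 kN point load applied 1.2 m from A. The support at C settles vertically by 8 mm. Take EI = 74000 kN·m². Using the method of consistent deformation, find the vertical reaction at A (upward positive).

Remove the prop at C; the released (primary) structure is a cantilever built in at A.
Primary-structure tip deflection at C by superposition:
  point load 72 at a = 4.8: Pa²(3L − a)/(6EI) = 8626/EI
  point load 157 at a = 1.2: Pa²(3L − a)/(6EI) = 1311/EI
  δ_0 = 9937/EI
Tip deflection under a unit load at C: L³/(3EI) = 576/EI.
With EI = 74000 kN·m²: δ_0 = 0.13429 m and δ_{CC} = 0.007784 m/kN.
Compatibility — the beam at C must follow the support down by 0.008 m: δ_0 − R_C·δ_{CC} = 0.008, so R_C = (0.13429 − 0.008)/0.007784 = 16.22 kN.
Vertical equilibrium: R_A = ΣP − R_C = 229 − 16.22 = 212.8 kN.

R_A = 212.8 kN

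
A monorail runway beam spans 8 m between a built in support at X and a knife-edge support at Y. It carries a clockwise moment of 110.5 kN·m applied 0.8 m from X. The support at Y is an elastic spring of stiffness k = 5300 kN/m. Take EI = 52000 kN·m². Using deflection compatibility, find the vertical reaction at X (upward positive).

R_X = -3.723 kN

Release the roller at Y. Primary structure: cantilever fixed at X.
Free-end deflection of the primary structure under the applied loading (downward +):
  clockwise couple 110.5 at a = 0.8: M₀a(2L − a)/(2EI) = 671.8/EI
Tip deflection under a unit load at Y: L³/(3EI) = 170.7/EI.
With EI = 52000 kN·m²: δ_0 = 0.01292 m and δ_{YY} = 0.003282 m/kN.
Compatibility — the spring shortens by R_Y/k under the reaction it provides: δ_0 − R_Y·δ_{YY} = R_Y/k. With 1/k = 0.000189 m/kN, R_Y = δ_0 / (δ_{YY} + 1/k) = 0.01292 / (0.003282 + 0.000189) = 3.723 kN.
Vertical equilibrium: R_X = ΣP − R_Y = 0 − 3.723 = -3.723 kN.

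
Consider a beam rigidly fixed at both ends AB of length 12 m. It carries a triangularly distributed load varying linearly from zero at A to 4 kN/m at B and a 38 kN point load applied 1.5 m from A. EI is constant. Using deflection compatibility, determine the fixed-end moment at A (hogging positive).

M_A = 62.84 kN·m

Take the two fixed-end moments M_A, M_B as redundants; the released structure is the simple span AB.
Simple-span end rotations at A and B under the given loads:
  at A: triangular load, peak 4: 7w₀L³/(360EI) = 134.4/EI
  at B: triangular load, peak 4: w₀L³/(45EI) = 153.6/EI
  at A: point load 38 at a = 1.5: Pab(L + b)/(6LEI) = 187/EI
  at B: point load 38 at a = 1.5: Pab(L + a)/(6LEI) = 112.2/EI
  θ_A0 = 321.4/EI,  θ_B0 = 265.8/EI
Flexibility coefficients: a unit moment at one end gives L/(3EI) there and L/(6EI) at the far end, so f₁₁ = f₂₂ = 4/EI and f₁₂ = f₂₁ = 2/EI.
Compatibility — zero rotation at each built-in end:
  4 M_A + 2 M_B = 321.4
  2 M_A + 4 M_B = 265.8
Solving the pair gives M_A = 62.84 kN·m and M_B = 35.03 kN·m (hogging).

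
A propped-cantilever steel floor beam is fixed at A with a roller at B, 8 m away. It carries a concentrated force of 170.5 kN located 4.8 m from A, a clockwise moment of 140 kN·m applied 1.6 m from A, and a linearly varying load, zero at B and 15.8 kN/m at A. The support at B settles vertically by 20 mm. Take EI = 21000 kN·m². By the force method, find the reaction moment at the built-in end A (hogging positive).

M_A = 380.7 kN·m

Remove the prop at B; the released (primary) structure is a cantilever built in at A.
Primary-structure tip deflection at B by superposition:
  point load 170.5 at a = 4.8: Pa²(3L − a)/(6EI) = 12571/EI
  clockwise couple 140 at a = 1.6: M₀a(2L − a)/(2EI) = 1613/EI
  triangular load, peak 15.8 at the fixed end: w₀L⁴/(30EI) = 2157/EI
  δ_0 = 16341/EI
Tip deflection under a unit load at B: L³/(3EI) = 170.7/EI.
With EI = 21000 kN·m²: δ_0 = 0.77813 m and δ_{BB} = 0.008127 m/kN.
Compatibility — the beam at B must follow the support down by 0.02 m: δ_0 − R_B·δ_{BB} = 0.02, so R_B = (0.77813 − 0.02)/0.008127 = 93.29 kN.
Moment equilibrium about A: M_A = Σ(load moments about A) − R_B·L = 1127 − 93.29×8 = 380.7 kN·m.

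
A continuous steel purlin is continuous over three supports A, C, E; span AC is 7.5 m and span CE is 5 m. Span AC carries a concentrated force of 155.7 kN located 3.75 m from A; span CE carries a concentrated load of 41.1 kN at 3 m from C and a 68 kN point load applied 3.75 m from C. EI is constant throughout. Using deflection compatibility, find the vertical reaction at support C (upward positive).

Take M_C as the redundant. Released structure: two simple spans AC and CE with a hinge at C.
Discontinuity in slope at C on the released structure — sum the simple-span end rotations:
  span AC: point load 155.7 at a = 3.75: Pab(L + a)/(6LEI) = 547.4/EI
  span CE: point load 41.1 at a = 3: Pab(L + b)/(6LEI) = 57.54/EI
  span CE: point load 68 at a = 3.75: Pab(L + b)/(6LEI) = 66.41/EI
  relative rotation θ_0 = (547.4 + 123.9)/EI = 671.3/EI
A unit hogging moment at C produces rotation L₁/(3EI) + L₂/(3EI) = 4.167/EI.
Slope continuity at C: θ_0 = M_C·4.167/EI, so M_C = 671.3/4.167 = 161.1 kN·m (hogging).
Span AC, ΣM about A with M_C applied at C: R_C^{AC}·7.5 = 583.9 + 161.1, so R_C^{AC} = 99.33 kN and R_A = 155.7 − 99.33 = 56.37 kN.
Span CE, ΣM about E: R_C^{CE}·5 = 167.2 + 161.1, so R_C^{CE} = 65.66 kN and R_E = 109.1 − 65.66 = 43.44 kN.
R_C = 99.33 + 65.66 = 165 kN.

R_C = 165 kN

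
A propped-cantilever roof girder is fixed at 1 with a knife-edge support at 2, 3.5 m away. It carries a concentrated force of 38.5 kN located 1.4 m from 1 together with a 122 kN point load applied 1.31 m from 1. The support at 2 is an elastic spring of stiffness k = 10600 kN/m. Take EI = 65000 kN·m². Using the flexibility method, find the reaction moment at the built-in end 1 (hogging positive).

M_1 = 139.2 kN·m

Remove the prop at 2; the released (primary) structure is a cantilever built in at 1.
Primary-structure tip deflection at 2 by superposition:
  point load 38.5 at a = 1.4: Pa²(3L − a)/(6EI) = 114.4/EI
  point load 122 at a = 1.31: Pa²(3L − a)/(6EI) = 320.7/EI
  δ_0 = 435.1/EI
Flexibility coefficient — unit upward force at 2: δ_{22} = L³/(3EI) = 14.29/EI.
With EI = 65000 kN·m²: δ_0 = 0.006694 m and δ_{22} = 0.00022 m/kN.
Compatibility — the spring shortens by R_2/k under the reaction it provides: δ_0 − R_2·δ_{22} = R_2/k. With 1/k = 0.000094 m/kN, R_2 = δ_0 / (δ_{22} + 1/k) = 0.006694 / (0.00022 + 0.000094) = 21.3 kN.
Moment equilibrium about 1: M_1 = Σ(load moments about 1) − R_2·L = 213.7 − 21.3×3.5 = 139.2 kN·m.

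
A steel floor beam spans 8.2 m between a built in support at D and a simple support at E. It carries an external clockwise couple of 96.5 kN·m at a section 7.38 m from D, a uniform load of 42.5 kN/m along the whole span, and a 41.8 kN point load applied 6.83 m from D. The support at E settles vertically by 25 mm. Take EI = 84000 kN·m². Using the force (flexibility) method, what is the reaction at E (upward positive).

R_E = 168.2 kN

Remove the prop at E; the released (primary) structure is a cantilever built in at D.
Primary-structure tip deflection at E by superposition:
  clockwise couple 96.5 at a = 7.38: M₀a(2L − a)/(2EI) = 3212/EI
  UDL 42.5: wL⁴/(8EI) = 24019/EI
  point load 41.8 at a = 6.83: Pa²(3L − a)/(6EI) = 5775/EI
  δ_0 = 33006/EI
Flexibility coefficient — unit upward force at E: δ_{EE} = L³/(3EI) = 183.8/EI.
With EI = 84000 kN·m²: δ_0 = 0.39293 m and δ_{EE} = 0.002188 m/kN.
Compatibility — the beam at E must follow the support down by 0.025 m: δ_0 − R_E·δ_{EE} = 0.025, so R_E = (0.39293 − 0.025)/0.002188 = 168.2 kN.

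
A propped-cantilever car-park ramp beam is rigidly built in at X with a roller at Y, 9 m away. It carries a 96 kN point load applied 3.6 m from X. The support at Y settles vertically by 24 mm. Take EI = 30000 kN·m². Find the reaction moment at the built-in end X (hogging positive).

Remove the prop at Y; the released (primary) structure is a cantilever built in at X.
Deflection at Y on the released cantilever, summing each load's contribution:
  point load 96 at a = 3.6: Pa²(3L − a)/(6EI) = 4852/EI
Tip deflection under a unit load at Y: L³/(3EI) = 243/EI.
With EI = 30000 kN·m²: δ_0 = 0.16174 m and δ_{YY} = 0.0081 m/kN.
Compatibility — the beam at Y must follow the support down by 0.024 m: δ_0 − R_Y·δ_{YY} = 0.024, so R_Y = (0.16174 − 0.024)/0.0081 = 17.01 kN.
Moment equilibrium about X: M_X = Σ(load moments about X) − R_Y·L = 345.6 − 17.01×9 = 192.6 kN·m.

M_X = 192.6 kN·m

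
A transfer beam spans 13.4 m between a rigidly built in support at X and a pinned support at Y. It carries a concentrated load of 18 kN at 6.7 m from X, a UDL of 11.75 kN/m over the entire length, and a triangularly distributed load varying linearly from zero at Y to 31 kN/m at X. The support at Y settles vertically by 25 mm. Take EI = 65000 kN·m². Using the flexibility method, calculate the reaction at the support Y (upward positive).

Release the roller at Y. Primary structure: cantilever fixed at X.
Downward deflection at the released point Y due to the loads:
  point load 18 at a = 6.7: Pa²(3L − a)/(6EI) = 4511/EI
  UDL 11.75: wL⁴/(8EI) = 47355/EI
  triangular load, peak 31 at the fixed end: w₀L⁴/(30EI) = 33317/EI
  δ_0 = 85183/EI
Tip deflection under a unit load at Y: L³/(3EI) = 802/EI.
With EI = 65000 kN·m²: δ_0 = 1.3105 m and δ_{YY} = 0.012339 m/kN.
Compatibility — the beam at Y must follow the support down by 0.025 m: δ_0 − R_Y·δ_{YY} = 0.025, so R_Y = (1.3105 − 0.025)/0.012339 = 104.2 kN.

R_Y = 104.2 kN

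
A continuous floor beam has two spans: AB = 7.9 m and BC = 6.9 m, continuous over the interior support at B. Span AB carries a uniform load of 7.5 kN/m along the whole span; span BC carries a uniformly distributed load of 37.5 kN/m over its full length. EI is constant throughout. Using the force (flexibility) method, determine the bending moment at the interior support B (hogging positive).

M_B = 135.3 kN·m

Take M_B as the redundant. Released structure: two simple spans AB and BC with a hinge at B.
Discontinuity in slope at B on the released structure — sum the simple-span end rotations:
  span AB: UDL 7.5: wL³/(24EI) = 154.1/EI
  span BC: UDL 37.5: wL³/(24EI) = 513.3/EI
  relative rotation θ_0 = (154.1 + 513.3)/EI = 667.4/EI
A unit hogging moment at B produces rotation L₁/(3EI) + L₂/(3EI) = 4.933/EI.
Compatibility: M_B·(L₁+L₂)/(3EI) = θ_0, giving M_B = 135.3 kN·m (hogging).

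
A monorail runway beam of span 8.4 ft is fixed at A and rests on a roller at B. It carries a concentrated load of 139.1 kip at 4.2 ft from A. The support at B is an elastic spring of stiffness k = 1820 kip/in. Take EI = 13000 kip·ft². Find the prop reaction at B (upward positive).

Remove the prop at B; the released (primary) structure is a cantilever built in at A.
Downward deflection at the released point B due to the loads:
  point load 139.1 at a = 4.2: Pa²(3L − a)/(6EI) = 8588/EI
Tip deflection under a unit load at B: L³/(3EI) = 197.6/EI.
With EI = 13000 kip·ft²: δ_0 = 0.66062 ft and δ_{BB} = 0.015198 ft/kip.
Compatibility — the spring shortens by R_B/k under the reaction it provides: δ_0 − R_B·δ_{BB} = R_B/k. With 1/k = 1/(1820×12) ft/kip = 0.000046 ft/kip, R_B = δ_0 / (δ_{BB} + 1/k) = 0.66062 / (0.015198 + 0.000046) = 43.34 kip.

R_B = 43.34 kip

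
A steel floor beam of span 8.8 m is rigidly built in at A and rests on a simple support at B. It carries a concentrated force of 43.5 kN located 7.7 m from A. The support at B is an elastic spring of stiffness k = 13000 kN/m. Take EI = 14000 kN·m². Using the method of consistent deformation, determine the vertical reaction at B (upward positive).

Choose R_B as the redundant. The primary structure is the cantilever fixed at A.
Downward deflection at the released point B due to the loads:
  point load 43.5 at a = 7.7: Pa²(3L − a)/(6EI) = 8038/EI
Flexibility coefficient — unit upward force at B: δ_{BB} = L³/(3EI) = 227.2/EI.
With EI = 14000 kN·m²: δ_0 = 0.57416 m and δ_{BB} = 0.016226 m/kN.
Compatibility — the spring shortens by R_B/k under the reaction it provides: δ_0 − R_B·δ_{BB} = R_B/k. With 1/k = 0.000077 m/kN, R_B = δ_0 / (δ_{BB} + 1/k) = 0.57416 / (0.016226 + 0.000077) = 35.22 kN.

R_B = 35.22 kN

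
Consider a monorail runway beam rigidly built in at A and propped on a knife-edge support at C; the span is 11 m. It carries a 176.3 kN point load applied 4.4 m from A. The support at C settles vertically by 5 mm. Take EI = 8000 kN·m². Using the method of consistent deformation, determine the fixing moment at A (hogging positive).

Choose R_C as the redundant. The primary structure is the cantilever fixed at A.
Free-end deflection of the primary structure under the applied loading (downward +):
  point load 176.3 at a = 4.4: Pa²(3L − a)/(6EI) = 16269/EI
Flexibility coefficient — unit upward force at C: δ_{CC} = L³/(3EI) = 443.7/EI.
With EI = 8000 kN·m²: δ_0 = 2.0337 m and δ_{CC} = 0.055458 m/kN.
Compatibility — the beam at C must follow the support down by 0.005 m: δ_0 − R_C·δ_{CC} = 0.005, so R_C = (2.0337 − 0.005)/0.055458 = 36.58 kN.
Moment equilibrium about A: M_A = Σ(load moments about A) − R_C·L = 775.7 − 36.58×11 = 373.3 kN·m.

M_A = 373.3 kN·m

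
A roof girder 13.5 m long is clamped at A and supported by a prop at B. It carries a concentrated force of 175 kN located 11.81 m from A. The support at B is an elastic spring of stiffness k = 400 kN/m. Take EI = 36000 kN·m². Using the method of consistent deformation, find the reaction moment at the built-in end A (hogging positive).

M_A = 335.5 kN·m

Take the reaction at B as the redundant and release it; the primary structure is a cantilever fixed at A.
Downward deflection at the released point B due to the loads:
  point load 175 at a = 11.81: Pa²(3L − a)/(6EI) = 116712/EI
Flexibility coefficient — unit upward force at B: δ_{BB} = L³/(3EI) = 820.1/EI.
With EI = 36000 kN·m²: δ_0 = 3.242 m and δ_{BB} = 0.022781 m/kN.
Compatibility — the spring shortens by R_B/k under the reaction it provides: δ_0 − R_B·δ_{BB} = R_B/k. With 1/k = 0.0025 m/kN, R_B = δ_0 / (δ_{BB} + 1/k) = 3.242 / (0.022781 + 0.0025) = 128.2 kN.
Moment equilibrium about A: M_A = Σ(load moments about A) − R_B·L = 2067 − 128.2×13.5 = 335.5 kN·m.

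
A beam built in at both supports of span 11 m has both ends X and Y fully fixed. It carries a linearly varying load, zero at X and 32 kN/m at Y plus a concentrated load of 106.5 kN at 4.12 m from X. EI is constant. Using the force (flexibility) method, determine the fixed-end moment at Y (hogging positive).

M_Y = 296.4 kN·m

Release both end moments; the primary structure is a simply-supported span XY with redundants M_X and M_Y.
End rotations of the released simple span under the applied load (×1/EI):
  at X: triangular load, peak 32: 7w₀L³/(360EI) = 828.2/EI
  at Y: triangular load, peak 32: w₀L³/(45EI) = 946.5/EI
  at X: point load 106.5 at a = 4.12: Pab(L + b)/(6LEI) = 817.8/EI
  at Y: point load 106.5 at a = 4.12: Pab(L + a)/(6LEI) = 691.6/EI
  θ_X0 = 1646/EI,  θ_Y0 = 1638/EI
Flexibility coefficients: a unit moment at one end gives L/(3EI) there and L/(6EI) at the far end, so f₁₁ = f₂₂ = 3.667/EI and f₁₂ = f₂₁ = 1.833/EI.
Compatibility — zero rotation at each built-in end:
  3.667 M_X + 1.833 M_Y = 1646
  1.833 M_X + 3.667 M_Y = 1638
Solving the pair gives M_X = 300.7 kN·m and M_Y = 296.4 kN·m (hogging).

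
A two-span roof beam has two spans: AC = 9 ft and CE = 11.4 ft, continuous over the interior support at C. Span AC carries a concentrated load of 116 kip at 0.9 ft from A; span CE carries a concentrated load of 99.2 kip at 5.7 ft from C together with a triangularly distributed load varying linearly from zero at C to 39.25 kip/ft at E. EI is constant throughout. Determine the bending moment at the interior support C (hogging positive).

Take M_C as the redundant. Released structure: two simple spans AC and CE with a hinge at C.
Rotations at C on the released spans (each span's end-slope, ×1/EI):
  span AC: point load 116 at a = 0.9: Pab(L + a)/(6LEI) = 155/EI
  span CE: point load 99.2 at a = 5.7: Pab(L + b)/(6LEI) = 805.8/EI
  span CE: triangular load, peak 39.25: 7w₀L³/(360EI) = 1131/EI
  relative rotation θ_0 = (155 + 1936)/EI = 2091/EI
A unit hogging moment at C produces rotation L₁/(3EI) + L₂/(3EI) = 6.8/EI.
Slope continuity at C: θ_0 = M_C·6.8/EI, so M_C = 2091/6.8 = 307.6 kip·ft (hogging).

M_C = 307.6 kip·ft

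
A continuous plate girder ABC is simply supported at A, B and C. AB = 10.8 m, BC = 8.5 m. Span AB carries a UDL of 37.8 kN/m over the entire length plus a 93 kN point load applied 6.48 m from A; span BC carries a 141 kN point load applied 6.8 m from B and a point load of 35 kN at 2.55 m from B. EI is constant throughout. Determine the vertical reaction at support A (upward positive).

R_A = 195.9 kN

Release continuity at B by inserting a hinge; the redundant is the internal moment M_B. The primary structure is two simply-supported spans AB and BC.
Rotations at B on the released spans (each span's end-slope, ×1/EI):
  span AB: UDL 37.8: wL³/(24EI) = 1984/EI
  span AB: point load 93 at a = 6.48: Pab(L + a)/(6LEI) = 694.2/EI
  span BC: point load 141 at a = 6.8: Pab(L + b)/(6LEI) = 326/EI
  span BC: point load 35 at a = 2.55: Pab(L + b)/(6LEI) = 150.5/EI
  relative rotation θ_0 = (2678 + 476.5)/EI = 3155/EI
A unit hogging moment at B produces rotation L₁/(3EI) + L₂/(3EI) = 6.433/EI.
Compatibility: M_B·(L₁+L₂)/(3EI) = θ_0, giving M_B = 490.4 kN·m (hogging).
Span AB, ΣM about A with M_B applied at B: R_B^{AB}·10.8 = 2807 + 490.4, so R_B^{AB} = 305.3 kN and R_A = 501.2 − 305.3 = 195.9 kN.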